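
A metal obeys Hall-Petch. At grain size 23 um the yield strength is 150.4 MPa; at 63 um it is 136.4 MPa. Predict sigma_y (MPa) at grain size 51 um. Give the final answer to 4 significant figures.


sigma_y = sigma0 + k / sqrt(d)
1/sqrt(d1) = 1/sqrt(2.3e-05) = 208.514;  1/sqrt(d2) = 125.988
k = (sigma1 - sigma2) / (1/sqrt(d1) - 1/sqrt(d2)) = (150.4 - 136.4) / (208.514 - 125.988) = 0.169643 MPa*m^0.5
sigma0 = sigma1 - k/sqrt(d1) = 150.4 - 0.169643*208.514 = 115.027 MPa
sigma_y(d3) = 115.027 + 0.169643 / sqrt(5.1e-05) = 138.8 MPa


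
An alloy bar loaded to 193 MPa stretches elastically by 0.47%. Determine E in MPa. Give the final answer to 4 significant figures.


E = sigma / epsilon
epsilon = 0.47% = 4.7e-03
E = 193 / 4.7e-03
E = 41060 MPa


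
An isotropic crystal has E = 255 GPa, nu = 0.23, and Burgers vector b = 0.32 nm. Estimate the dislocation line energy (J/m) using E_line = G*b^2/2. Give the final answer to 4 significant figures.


Step 1: G = E / (2*(1+nu))
G = 255 / (2*(1+0.23)) = 103.659 GPa = 1.03659e+11 Pa
Step 2: E_line = G*b^2/2
b = 0.32 nm = 3.2e-10 m
E_line = 0.5 * 1.03659e+11 * (3.2e-10)^2 = 5.307e-09 J/m


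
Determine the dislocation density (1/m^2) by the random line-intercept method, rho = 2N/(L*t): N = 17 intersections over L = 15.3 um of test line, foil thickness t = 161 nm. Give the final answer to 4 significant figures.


rho = 2N / (L * t)
L = 15.3 um = 1.53e-05 m, t = 161 nm = 1.61e-07 m
rho = 2 * 17 / (1.53e-05 * 1.61e-07)
rho = 1.38e+13 1/m^2


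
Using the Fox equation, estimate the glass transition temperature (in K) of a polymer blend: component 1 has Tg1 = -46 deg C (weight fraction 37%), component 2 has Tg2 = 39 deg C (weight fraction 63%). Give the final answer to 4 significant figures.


1/Tg = w1/Tg1 + w2/Tg2 (in Kelvin)
Tg1 = 227.15 K, Tg2 = 312.15 K
1/Tg = 0.37/227.15 + 0.63/312.15
Tg = 274.2 K


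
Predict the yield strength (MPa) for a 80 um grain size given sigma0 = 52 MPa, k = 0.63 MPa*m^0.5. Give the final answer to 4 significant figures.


sigma_y = sigma0 + k / sqrt(d)
d = 80 um = 8e-05 m
sigma_y = 52 + 0.63 / sqrt(8e-05)
sigma_y = 122.4 MPa


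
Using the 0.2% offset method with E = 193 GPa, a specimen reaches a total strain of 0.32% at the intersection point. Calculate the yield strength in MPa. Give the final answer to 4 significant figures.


Offset strain = 0.002
Elastic strain at yield = total_strain - offset = 3.2e-03 - 0.002 = 1.2e-03
sigma_y = E * elastic_strain = 193000 * 1.2e-03
sigma_y = 231.6 MPa


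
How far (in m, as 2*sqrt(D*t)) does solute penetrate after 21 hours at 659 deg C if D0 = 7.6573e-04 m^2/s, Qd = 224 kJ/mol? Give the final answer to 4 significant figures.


Step 1: D = D0 * exp(-Qd/(R*T))
T = 932.15 K
D = 7.6573e-04 * exp(-224e3 / (8.314 * 932.15)) = 2.14484e-16 m^2/s
Step 2: L = 2*sqrt(D*t)
t = 21 h = 75600 s
L = 2*sqrt(2.14484e-16 * 75600) = 8.054e-06 m


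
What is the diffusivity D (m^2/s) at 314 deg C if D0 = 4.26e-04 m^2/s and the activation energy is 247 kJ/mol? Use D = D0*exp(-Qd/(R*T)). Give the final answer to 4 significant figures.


D = D0 * exp(-Qd / (R*T))
T = 587.15 K
D = 4.26e-04 * exp(-247e3 / (8.314 * 587.15))
D = 4.516e-26 m^2/s


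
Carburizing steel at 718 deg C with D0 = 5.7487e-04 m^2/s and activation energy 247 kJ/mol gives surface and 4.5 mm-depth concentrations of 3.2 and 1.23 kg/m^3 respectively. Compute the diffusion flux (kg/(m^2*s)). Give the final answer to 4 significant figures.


Step 1: D = D0 * exp(-Qd/(R*T))
T = 718 + 273.15 = 991.15 K
D = 5.7487e-04 * exp(-247e3 / (8.314 * 991.15)) = 5.52003e-17 m^2/s
Step 2: J = D * (C1 - C2) / dx
J = 5.52003e-17 * (3.2 - 1.23) / 4.5e-03
J = 2.417e-14 kg/(m^2*s)


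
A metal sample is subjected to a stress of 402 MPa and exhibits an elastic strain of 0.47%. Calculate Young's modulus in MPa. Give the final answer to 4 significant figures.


E = sigma / epsilon
epsilon = 0.47% = 4.7e-03
E = 402 / 4.7e-03
E = 85530 MPa


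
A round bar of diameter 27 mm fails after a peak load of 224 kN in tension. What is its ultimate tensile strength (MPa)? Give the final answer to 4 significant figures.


A0 = pi*(d/2)^2 = pi*(27/2)^2 = 572.555 mm^2
UTS = F_max / A0 = 224*1000 / 572.555
UTS = 391.2 MPa


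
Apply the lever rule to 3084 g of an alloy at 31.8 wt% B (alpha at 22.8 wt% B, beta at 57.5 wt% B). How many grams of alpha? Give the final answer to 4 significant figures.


f_alpha = (C_beta - C0) / (C_beta - C_alpha)
f_alpha = (57.5 - 31.8) / (57.5 - 22.8) = 0.740634
m_alpha = f_alpha * m_total = 0.740634 * 3084 = 2284 g


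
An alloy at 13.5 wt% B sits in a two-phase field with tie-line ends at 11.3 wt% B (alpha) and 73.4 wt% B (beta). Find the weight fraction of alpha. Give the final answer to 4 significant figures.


f_alpha = (C_beta - C0) / (C_beta - C_alpha)
f_alpha = (73.4 - 13.5) / (73.4 - 11.3)
f_alpha = 0.9646


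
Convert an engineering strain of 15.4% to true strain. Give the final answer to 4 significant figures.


epsilon_true = ln(1 + epsilon_eng)
epsilon_true = ln(1 + 0.154)
epsilon_true = 0.1432


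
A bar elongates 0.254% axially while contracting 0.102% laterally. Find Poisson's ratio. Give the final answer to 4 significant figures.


nu = -epsilon_lat / epsilon_axial
Lateral strain is contraction (negative), so using magnitudes:
nu = 0.102 / 0.254
nu = 0.4016


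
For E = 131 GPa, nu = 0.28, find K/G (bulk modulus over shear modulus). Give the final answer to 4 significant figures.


G = E / (2*(1+nu))
G = 131 / (2*(1+0.28)) = 51.1719 GPa
K = E / (3*(1-2*nu))
K = 131 / (3*(1-2*0.28)) = 99.2424 GPa
K/G = 99.2424 / 51.1719 = 1.939


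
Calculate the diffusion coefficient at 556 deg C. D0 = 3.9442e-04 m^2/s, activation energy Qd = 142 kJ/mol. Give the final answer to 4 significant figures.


D = D0 * exp(-Qd / (R*T))
T = 829.15 K
D = 3.9442e-04 * exp(-142e3 / (8.314 * 829.15))
D = 4.466e-13 m^2/s


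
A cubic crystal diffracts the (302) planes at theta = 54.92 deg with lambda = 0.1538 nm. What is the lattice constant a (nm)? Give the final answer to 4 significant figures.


d = lambda / (2*sin(theta))
d = 0.1538 / (2*sin(54.92 deg))
d = 0.0939695 nm
a = d * sqrt(h^2+k^2+l^2) = 0.0939695 * sqrt(13)
a = 0.3388 nm


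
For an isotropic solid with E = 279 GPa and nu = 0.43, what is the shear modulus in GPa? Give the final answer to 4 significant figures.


G = E / (2*(1+nu))
G = 279 / (2*(1+0.43))
G = 97.55 GPa


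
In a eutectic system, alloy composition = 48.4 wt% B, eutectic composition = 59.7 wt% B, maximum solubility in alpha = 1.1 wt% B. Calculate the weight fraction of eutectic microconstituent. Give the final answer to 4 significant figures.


f_primary = (C_e - C0) / (C_e - C_alpha_max)
f_primary = (59.7 - 48.4) / (59.7 - 1.1)
f_primary = 0.192833
f_eutectic = 1 - 0.192833 = 0.8072


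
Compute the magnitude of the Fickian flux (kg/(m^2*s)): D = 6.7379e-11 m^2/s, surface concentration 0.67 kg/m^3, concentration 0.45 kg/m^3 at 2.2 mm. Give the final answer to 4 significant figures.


J = -D * (dC/dx) = D * (C1 - C2) / dx
J = 6.7379e-11 * (0.67 - 0.45) / 2.2e-03
J = 6.738e-09 kg/(m^2*s)


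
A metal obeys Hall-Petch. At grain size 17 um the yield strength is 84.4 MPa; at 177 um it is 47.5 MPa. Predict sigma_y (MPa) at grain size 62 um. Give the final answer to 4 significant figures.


sigma_y = sigma0 + k / sqrt(d)
1/sqrt(d1) = 1/sqrt(1.7e-05) = 242.536;  1/sqrt(d2) = 75.1646
k = (sigma1 - sigma2) / (1/sqrt(d1) - 1/sqrt(d2)) = (84.4 - 47.5) / (242.536 - 75.1646) = 0.220468 MPa*m^0.5
sigma0 = sigma1 - k/sqrt(d1) = 84.4 - 0.220468*242.536 = 30.9286 MPa
sigma_y(d3) = 30.9286 + 0.220468 / sqrt(6.2e-05) = 58.93 MPa


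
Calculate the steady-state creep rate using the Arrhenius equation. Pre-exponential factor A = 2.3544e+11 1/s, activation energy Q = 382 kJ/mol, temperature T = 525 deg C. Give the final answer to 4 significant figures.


rate = A * exp(-Q / (R*T))
T = 525 + 273.15 = 798.15 K
rate = 2.3544e+11 * exp(-382e3 / (8.314 * 798.15))
rate = 2.35e-14 1/s


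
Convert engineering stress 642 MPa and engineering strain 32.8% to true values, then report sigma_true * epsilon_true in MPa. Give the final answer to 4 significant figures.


sigma_true = sigma_eng * (1 + epsilon_eng)
sigma_true = 642 * (1 + 0.328) = 852.576 MPa
epsilon_true = ln(1 + epsilon_eng)
epsilon_true = ln(1 + 0.328) = 0.283674
sigma_true * epsilon_true = 852.576 * 0.283674 = 241.9 MPa


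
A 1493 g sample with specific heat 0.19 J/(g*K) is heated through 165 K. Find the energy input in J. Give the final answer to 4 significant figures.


Q = m * cp * dT
Q = 1493 * 0.19 * 165
Q = 46810 J


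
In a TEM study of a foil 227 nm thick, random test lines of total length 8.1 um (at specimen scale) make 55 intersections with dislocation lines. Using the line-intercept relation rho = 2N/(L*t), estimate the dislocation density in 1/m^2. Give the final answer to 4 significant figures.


rho = 2N / (L * t)
L = 8.1 um = 8.1e-06 m, t = 227 nm = 2.27e-07 m
rho = 2 * 55 / (8.1e-06 * 2.27e-07)
rho = 5.982e+13 1/m^2


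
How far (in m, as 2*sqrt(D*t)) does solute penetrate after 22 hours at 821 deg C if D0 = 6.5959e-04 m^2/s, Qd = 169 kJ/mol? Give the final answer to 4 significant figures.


Step 1: D = D0 * exp(-Qd/(R*T))
T = 1094.15 K
D = 6.5959e-04 * exp(-169e3 / (8.314 * 1094.15)) = 5.63554e-12 m^2/s
Step 2: L = 2*sqrt(D*t)
t = 22 h = 79200 s
L = 2*sqrt(5.63554e-12 * 79200) = 1.336e-03 m


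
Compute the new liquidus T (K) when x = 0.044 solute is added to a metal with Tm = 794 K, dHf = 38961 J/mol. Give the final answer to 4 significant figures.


dT = R*Tm^2*x / dHf
dT = 8.314 * 794^2 * 0.044 / 38961
dT = 5.91934 K
T_new = 794 - 5.91934 = 788.1 K


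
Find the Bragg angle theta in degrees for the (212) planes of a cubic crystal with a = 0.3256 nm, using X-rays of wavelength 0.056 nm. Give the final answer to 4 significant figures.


d = a / sqrt(h^2+k^2+l^2)
d = 0.3256 / sqrt(9) = 0.108533 nm
lambda = 2*d*sin(theta)  =>  sin(theta) = lambda / (2*d)
sin(theta) = 0.056 / (2 * 0.108533) = 0.257985
theta = 14.95 deg


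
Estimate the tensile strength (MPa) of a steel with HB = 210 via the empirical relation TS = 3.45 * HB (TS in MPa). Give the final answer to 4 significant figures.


TS (MPa) = 3.45 * HB
TS = 3.45 * 210
TS = 724.5 MPa


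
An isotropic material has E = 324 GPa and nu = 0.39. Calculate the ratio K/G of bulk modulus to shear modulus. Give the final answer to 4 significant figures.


G = E / (2*(1+nu))
G = 324 / (2*(1+0.39)) = 116.547 GPa
K = E / (3*(1-2*nu))
K = 324 / (3*(1-2*0.39)) = 490.909 GPa
K/G = 490.909 / 116.547 = 4.212


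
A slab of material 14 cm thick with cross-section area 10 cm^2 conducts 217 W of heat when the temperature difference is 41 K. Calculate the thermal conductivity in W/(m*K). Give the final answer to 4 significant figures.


k = Q*L / (A*dT)
L = 0.14 m, A = 1e-03 m^2
k = 217 * 0.14 / (1e-03 * 41)
k = 741 W/(m*K)


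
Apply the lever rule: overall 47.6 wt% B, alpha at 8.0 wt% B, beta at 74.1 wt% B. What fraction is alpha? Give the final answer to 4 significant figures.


f_alpha = (C_beta - C0) / (C_beta - C_alpha)
f_alpha = (74.1 - 47.6) / (74.1 - 8.0)
f_alpha = 0.4009


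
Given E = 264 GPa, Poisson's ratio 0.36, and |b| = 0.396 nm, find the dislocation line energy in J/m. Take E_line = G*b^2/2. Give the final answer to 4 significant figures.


Step 1: G = E / (2*(1+nu))
G = 264 / (2*(1+0.36)) = 97.0588 GPa = 9.70588e+10 Pa
Step 2: E_line = G*b^2/2
b = 0.396 nm = 3.96e-10 m
E_line = 0.5 * 9.70588e+10 * (3.96e-10)^2 = 7.61e-09 J/m


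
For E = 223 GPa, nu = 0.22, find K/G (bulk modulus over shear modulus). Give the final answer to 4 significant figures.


G = E / (2*(1+nu))
G = 223 / (2*(1+0.22)) = 91.3934 GPa
K = E / (3*(1-2*nu))
K = 223 / (3*(1-2*0.22)) = 132.738 GPa
K/G = 132.738 / 91.3934 = 1.452


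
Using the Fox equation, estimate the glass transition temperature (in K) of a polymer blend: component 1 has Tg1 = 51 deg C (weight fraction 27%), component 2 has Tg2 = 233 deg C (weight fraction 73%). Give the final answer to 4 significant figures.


1/Tg = w1/Tg1 + w2/Tg2 (in Kelvin)
Tg1 = 324.15 K, Tg2 = 506.15 K
1/Tg = 0.27/324.15 + 0.73/506.15
Tg = 439.5 K


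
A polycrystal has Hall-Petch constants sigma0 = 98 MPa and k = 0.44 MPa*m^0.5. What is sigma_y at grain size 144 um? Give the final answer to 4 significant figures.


sigma_y = sigma0 + k / sqrt(d)
d = 144 um = 1.44e-04 m
sigma_y = 98 + 0.44 / sqrt(1.44e-04)
sigma_y = 134.7 MPa


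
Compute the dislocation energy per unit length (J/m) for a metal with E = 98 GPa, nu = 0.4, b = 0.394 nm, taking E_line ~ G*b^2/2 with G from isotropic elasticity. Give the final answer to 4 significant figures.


Step 1: G = E / (2*(1+nu))
G = 98 / (2*(1+0.4)) = 35 GPa = 3.5e+10 Pa
Step 2: E_line = G*b^2/2
b = 0.394 nm = 3.94e-10 m
E_line = 0.5 * 3.5e+10 * (3.94e-10)^2 = 2.717e-09 J/m


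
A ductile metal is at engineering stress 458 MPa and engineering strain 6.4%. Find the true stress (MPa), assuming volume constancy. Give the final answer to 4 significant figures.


sigma_true = sigma_eng * (1 + epsilon_eng)
sigma_true = 458 * (1 + 0.064)
sigma_true = 487.3 MPa


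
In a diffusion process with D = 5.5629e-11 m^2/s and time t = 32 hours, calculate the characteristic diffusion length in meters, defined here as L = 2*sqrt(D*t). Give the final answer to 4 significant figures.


t = 32 hr = 115200 s
Diffusion length = 2*sqrt(D*t)
= 2*sqrt(5.5629e-11 * 115200)
= 5.063e-03 m


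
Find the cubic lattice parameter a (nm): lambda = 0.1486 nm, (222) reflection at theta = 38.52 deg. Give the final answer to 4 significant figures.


d = lambda / (2*sin(theta))
d = 0.1486 / (2*sin(38.52 deg))
d = 0.119302 nm
a = d * sqrt(h^2+k^2+l^2) = 0.119302 * sqrt(12)
a = 0.4133 nm


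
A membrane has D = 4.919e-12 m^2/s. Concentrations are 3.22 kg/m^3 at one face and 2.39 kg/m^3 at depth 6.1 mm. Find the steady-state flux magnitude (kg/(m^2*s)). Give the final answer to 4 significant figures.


J = -D * (dC/dx) = D * (C1 - C2) / dx
J = 4.919e-12 * (3.22 - 2.39) / 6.1e-03
J = 6.693e-10 kg/(m^2*s)


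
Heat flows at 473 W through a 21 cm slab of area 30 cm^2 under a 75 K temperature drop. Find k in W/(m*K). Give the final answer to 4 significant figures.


k = Q*L / (A*dT)
L = 0.21 m, A = 3e-03 m^2
k = 473 * 0.21 / (3e-03 * 75)
k = 441.5 W/(m*K)


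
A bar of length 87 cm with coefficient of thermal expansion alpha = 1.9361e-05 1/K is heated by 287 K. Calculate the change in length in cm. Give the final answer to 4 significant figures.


dL = L0 * alpha * dT
dL = 87 * 1.9361e-05 * 287
dL = 0.4834 cm


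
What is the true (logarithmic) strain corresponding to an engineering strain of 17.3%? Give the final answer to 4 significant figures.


epsilon_true = ln(1 + epsilon_eng)
epsilon_true = ln(1 + 0.173)
epsilon_true = 0.1596


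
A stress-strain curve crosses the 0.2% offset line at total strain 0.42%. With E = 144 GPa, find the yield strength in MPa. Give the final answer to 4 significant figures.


Offset strain = 0.002
Elastic strain at yield = total_strain - offset = 4.2e-03 - 0.002 = 2.2e-03
sigma_y = E * elastic_strain = 144000 * 2.2e-03
sigma_y = 316.8 MPa


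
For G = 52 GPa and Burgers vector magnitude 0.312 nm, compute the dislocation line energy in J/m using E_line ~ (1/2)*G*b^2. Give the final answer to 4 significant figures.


E = G*b^2/2
b = 0.312 nm = 3.12e-10 m
G = 52 GPa = 5.2e+10 Pa
E = 0.5 * 5.2e+10 * (3.12e-10)^2
E = 2.531e-09 J/m


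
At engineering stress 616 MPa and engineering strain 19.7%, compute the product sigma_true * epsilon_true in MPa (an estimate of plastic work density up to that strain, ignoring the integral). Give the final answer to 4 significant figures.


sigma_true = sigma_eng * (1 + epsilon_eng)
sigma_true = 616 * (1 + 0.197) = 737.352 MPa
epsilon_true = ln(1 + epsilon_eng)
epsilon_true = ln(1 + 0.197) = 0.179818
sigma_true * epsilon_true = 737.352 * 0.179818 = 132.6 MPa


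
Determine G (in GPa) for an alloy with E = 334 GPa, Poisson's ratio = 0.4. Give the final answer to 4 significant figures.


G = E / (2*(1+nu))
G = 334 / (2*(1+0.4))
G = 119.3 GPa


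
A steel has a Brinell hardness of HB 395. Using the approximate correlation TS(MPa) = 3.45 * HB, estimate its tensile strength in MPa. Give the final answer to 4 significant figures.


TS (MPa) = 3.45 * HB
TS = 3.45 * 395
TS = 1363 MPa


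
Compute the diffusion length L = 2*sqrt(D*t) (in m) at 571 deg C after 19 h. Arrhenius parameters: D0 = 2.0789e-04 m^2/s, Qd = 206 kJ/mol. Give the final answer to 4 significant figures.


Step 1: D = D0 * exp(-Qd/(R*T))
T = 844.15 K
D = 2.0789e-04 * exp(-206e3 / (8.314 * 844.15)) = 3.71899e-17 m^2/s
Step 2: L = 2*sqrt(D*t)
t = 19 h = 68400 s
L = 2*sqrt(3.71899e-17 * 68400) = 3.19e-06 m


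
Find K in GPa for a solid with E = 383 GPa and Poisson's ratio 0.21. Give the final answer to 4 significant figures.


K = E / (3*(1-2*nu))
K = 383 / (3*(1-2*0.21))
K = 220.1 GPa


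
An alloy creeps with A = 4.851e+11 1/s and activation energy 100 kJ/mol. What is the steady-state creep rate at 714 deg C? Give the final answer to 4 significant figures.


rate = A * exp(-Q / (R*T))
T = 714 + 273.15 = 987.15 K
rate = 4.851e+11 * exp(-100e3 / (8.314 * 987.15))
rate = 2.478e+06 1/s


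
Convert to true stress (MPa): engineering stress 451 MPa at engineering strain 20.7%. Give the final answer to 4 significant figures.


sigma_true = sigma_eng * (1 + epsilon_eng)
sigma_true = 451 * (1 + 0.207)
sigma_true = 544.4 MPa


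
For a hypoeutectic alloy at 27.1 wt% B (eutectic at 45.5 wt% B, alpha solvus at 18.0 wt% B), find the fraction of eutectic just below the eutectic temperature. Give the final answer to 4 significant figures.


f_primary = (C_e - C0) / (C_e - C_alpha_max)
f_primary = (45.5 - 27.1) / (45.5 - 18.0)
f_primary = 0.669091
f_eutectic = 1 - 0.669091 = 0.3309


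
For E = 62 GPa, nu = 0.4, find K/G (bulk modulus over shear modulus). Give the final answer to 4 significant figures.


G = E / (2*(1+nu))
G = 62 / (2*(1+0.4)) = 22.1429 GPa
K = E / (3*(1-2*nu))
K = 62 / (3*(1-2*0.4)) = 103.333 GPa
K/G = 103.333 / 22.1429 = 4.667


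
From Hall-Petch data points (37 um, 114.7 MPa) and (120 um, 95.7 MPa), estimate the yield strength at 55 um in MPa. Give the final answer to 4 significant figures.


sigma_y = sigma0 + k / sqrt(d)
1/sqrt(d1) = 1/sqrt(3.7e-05) = 164.399;  1/sqrt(d2) = 91.2871
k = (sigma1 - sigma2) / (1/sqrt(d1) - 1/sqrt(d2)) = (114.7 - 95.7) / (164.399 - 91.2871) = 0.259876 MPa*m^0.5
sigma0 = sigma1 - k/sqrt(d1) = 114.7 - 0.259876*164.399 = 71.9767 MPa
sigma_y(d3) = 71.9767 + 0.259876 / sqrt(5.5e-05) = 107 MPa


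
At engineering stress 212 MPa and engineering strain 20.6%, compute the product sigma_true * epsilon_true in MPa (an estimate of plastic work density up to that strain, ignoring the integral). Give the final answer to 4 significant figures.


sigma_true = sigma_eng * (1 + epsilon_eng)
sigma_true = 212 * (1 + 0.206) = 255.672 MPa
epsilon_true = ln(1 + epsilon_eng)
epsilon_true = ln(1 + 0.206) = 0.187309
sigma_true * epsilon_true = 255.672 * 0.187309 = 47.89 MPa


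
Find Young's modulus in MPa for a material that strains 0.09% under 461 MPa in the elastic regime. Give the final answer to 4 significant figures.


E = sigma / epsilon
epsilon = 0.09% = 9e-04
E = 461 / 9e-04
E = 512200 MPa


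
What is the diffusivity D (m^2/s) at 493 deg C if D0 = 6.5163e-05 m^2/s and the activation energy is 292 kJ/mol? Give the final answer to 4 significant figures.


D = D0 * exp(-Qd / (R*T))
T = 766.15 K
D = 6.5163e-05 * exp(-292e3 / (8.314 * 766.15))
D = 8.04e-25 m^2/s


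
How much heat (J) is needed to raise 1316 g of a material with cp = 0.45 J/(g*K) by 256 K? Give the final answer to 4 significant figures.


Q = m * cp * dT
Q = 1316 * 0.45 * 256
Q = 151600 J


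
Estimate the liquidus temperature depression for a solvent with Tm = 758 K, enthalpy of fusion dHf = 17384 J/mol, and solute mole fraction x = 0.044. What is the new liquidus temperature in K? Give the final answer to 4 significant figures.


dT = R*Tm^2*x / dHf
dT = 8.314 * 758^2 * 0.044 / 17384
dT = 12.0907 K
T_new = 758 - 12.0907 = 745.9 K


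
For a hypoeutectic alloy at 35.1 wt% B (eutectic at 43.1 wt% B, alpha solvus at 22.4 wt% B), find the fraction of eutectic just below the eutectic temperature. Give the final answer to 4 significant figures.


f_primary = (C_e - C0) / (C_e - C_alpha_max)
f_primary = (43.1 - 35.1) / (43.1 - 22.4)
f_primary = 0.386473
f_eutectic = 1 - 0.386473 = 0.6135


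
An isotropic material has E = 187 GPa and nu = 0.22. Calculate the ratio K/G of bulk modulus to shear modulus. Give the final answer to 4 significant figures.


G = E / (2*(1+nu))
G = 187 / (2*(1+0.22)) = 76.6393 GPa
K = E / (3*(1-2*nu))
K = 187 / (3*(1-2*0.22)) = 111.31 GPa
K/G = 111.31 / 76.6393 = 1.452


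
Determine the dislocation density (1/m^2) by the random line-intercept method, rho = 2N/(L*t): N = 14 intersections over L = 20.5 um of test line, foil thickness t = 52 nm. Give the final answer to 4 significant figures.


rho = 2N / (L * t)
L = 20.5 um = 2.05e-05 m, t = 52 nm = 5.2e-08 m
rho = 2 * 14 / (2.05e-05 * 5.2e-08)
rho = 2.627e+13 1/m^2


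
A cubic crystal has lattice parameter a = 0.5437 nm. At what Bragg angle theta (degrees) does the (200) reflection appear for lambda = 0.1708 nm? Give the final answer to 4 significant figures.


d = a / sqrt(h^2+k^2+l^2)
d = 0.5437 / sqrt(4) = 0.27185 nm
lambda = 2*d*sin(theta)  =>  sin(theta) = lambda / (2*d)
sin(theta) = 0.1708 / (2 * 0.27185) = 0.314144
theta = 18.31 deg


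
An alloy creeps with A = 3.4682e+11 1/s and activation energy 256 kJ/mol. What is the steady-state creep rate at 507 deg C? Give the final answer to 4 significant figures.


rate = A * exp(-Q / (R*T))
T = 507 + 273.15 = 780.15 K
rate = 3.4682e+11 * exp(-256e3 / (8.314 * 780.15))
rate = 2.507e-06 1/s


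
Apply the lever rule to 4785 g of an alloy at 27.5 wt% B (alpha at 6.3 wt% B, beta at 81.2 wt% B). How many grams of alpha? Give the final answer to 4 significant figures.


f_alpha = (C_beta - C0) / (C_beta - C_alpha)
f_alpha = (81.2 - 27.5) / (81.2 - 6.3) = 0.716956
m_alpha = f_alpha * m_total = 0.716956 * 4785 = 3431 g


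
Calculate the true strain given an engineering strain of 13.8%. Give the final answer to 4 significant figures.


epsilon_true = ln(1 + epsilon_eng)
epsilon_true = ln(1 + 0.138)
epsilon_true = 0.1293


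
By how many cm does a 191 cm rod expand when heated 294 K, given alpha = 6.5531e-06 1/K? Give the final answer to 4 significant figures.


dL = L0 * alpha * dT
dL = 191 * 6.5531e-06 * 294
dL = 0.368 cm


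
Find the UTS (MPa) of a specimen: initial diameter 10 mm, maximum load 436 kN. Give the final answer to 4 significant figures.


A0 = pi*(d/2)^2 = pi*(10/2)^2 = 78.5398 mm^2
UTS = F_max / A0 = 436*1000 / 78.5398
UTS = 5551 MPa


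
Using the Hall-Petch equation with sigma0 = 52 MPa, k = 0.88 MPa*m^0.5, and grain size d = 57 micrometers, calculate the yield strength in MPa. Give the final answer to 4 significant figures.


sigma_y = sigma0 + k / sqrt(d)
d = 57 um = 5.7e-05 m
sigma_y = 52 + 0.88 / sqrt(5.7e-05)
sigma_y = 168.6 MPa


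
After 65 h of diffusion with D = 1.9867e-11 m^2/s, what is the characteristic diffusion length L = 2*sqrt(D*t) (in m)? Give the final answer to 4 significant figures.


t = 65 hr = 234000 s
Diffusion length = 2*sqrt(D*t)
= 2*sqrt(1.9867e-11 * 234000)
= 4.312e-03 m


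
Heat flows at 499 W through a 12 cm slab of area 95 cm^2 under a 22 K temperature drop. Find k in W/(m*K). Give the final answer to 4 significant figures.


k = Q*L / (A*dT)
L = 0.12 m, A = 9.5e-03 m^2
k = 499 * 0.12 / (9.5e-03 * 22)
k = 286.5 W/(m*K)


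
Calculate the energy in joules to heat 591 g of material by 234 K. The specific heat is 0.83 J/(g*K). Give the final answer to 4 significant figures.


Q = m * cp * dT
Q = 591 * 0.83 * 234
Q = 114800 J


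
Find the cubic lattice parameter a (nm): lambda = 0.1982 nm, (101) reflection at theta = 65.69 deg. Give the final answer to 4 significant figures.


d = lambda / (2*sin(theta))
d = 0.1982 / (2*sin(65.69 deg))
d = 0.108742 nm
a = d * sqrt(h^2+k^2+l^2) = 0.108742 * sqrt(2)
a = 0.1538 nm


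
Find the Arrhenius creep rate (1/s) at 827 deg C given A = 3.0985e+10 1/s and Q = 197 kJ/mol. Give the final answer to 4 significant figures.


rate = A * exp(-Q / (R*T))
T = 827 + 273.15 = 1100.15 K
rate = 3.0985e+10 * exp(-197e3 / (8.314 * 1100.15))
rate = 13.72 1/s


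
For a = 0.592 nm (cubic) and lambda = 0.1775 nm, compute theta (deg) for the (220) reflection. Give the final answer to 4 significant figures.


d = a / sqrt(h^2+k^2+l^2)
d = 0.592 / sqrt(8) = 0.209304 nm
lambda = 2*d*sin(theta)  =>  sin(theta) = lambda / (2*d)
sin(theta) = 0.1775 / (2 * 0.209304) = 0.424025
theta = 25.09 deg


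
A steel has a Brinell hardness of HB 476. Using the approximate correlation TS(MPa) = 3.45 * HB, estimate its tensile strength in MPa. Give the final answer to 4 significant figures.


TS (MPa) = 3.45 * HB
TS = 3.45 * 476
TS = 1642 MPa


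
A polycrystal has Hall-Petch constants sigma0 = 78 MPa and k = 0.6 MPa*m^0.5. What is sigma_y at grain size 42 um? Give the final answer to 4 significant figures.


sigma_y = sigma0 + k / sqrt(d)
d = 42 um = 4.2e-05 m
sigma_y = 78 + 0.6 / sqrt(4.2e-05)
sigma_y = 170.6 MPa


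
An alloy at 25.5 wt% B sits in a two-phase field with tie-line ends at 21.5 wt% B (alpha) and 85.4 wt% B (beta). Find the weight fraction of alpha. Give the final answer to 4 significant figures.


f_alpha = (C_beta - C0) / (C_beta - C_alpha)
f_alpha = (85.4 - 25.5) / (85.4 - 21.5)
f_alpha = 0.9374


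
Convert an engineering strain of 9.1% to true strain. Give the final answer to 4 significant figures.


epsilon_true = ln(1 + epsilon_eng)
epsilon_true = ln(1 + 0.091)
epsilon_true = 0.08709


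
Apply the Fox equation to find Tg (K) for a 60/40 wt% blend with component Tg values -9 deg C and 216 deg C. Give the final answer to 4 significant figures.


1/Tg = w1/Tg1 + w2/Tg2 (in Kelvin)
Tg1 = 264.15 K, Tg2 = 489.15 K
1/Tg = 0.6/264.15 + 0.4/489.15
Tg = 323.7 K


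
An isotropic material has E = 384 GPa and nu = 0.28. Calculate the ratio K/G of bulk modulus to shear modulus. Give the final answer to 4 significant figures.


G = E / (2*(1+nu))
G = 384 / (2*(1+0.28)) = 150 GPa
K = E / (3*(1-2*nu))
K = 384 / (3*(1-2*0.28)) = 290.909 GPa
K/G = 290.909 / 150 = 1.939


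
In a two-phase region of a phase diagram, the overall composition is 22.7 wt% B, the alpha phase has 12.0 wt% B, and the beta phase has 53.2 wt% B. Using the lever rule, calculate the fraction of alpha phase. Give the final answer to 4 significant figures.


f_alpha = (C_beta - C0) / (C_beta - C_alpha)
f_alpha = (53.2 - 22.7) / (53.2 - 12.0)
f_alpha = 0.7403


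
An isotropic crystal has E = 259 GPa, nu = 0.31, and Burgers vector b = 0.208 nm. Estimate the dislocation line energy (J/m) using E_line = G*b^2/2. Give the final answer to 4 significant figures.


Step 1: G = E / (2*(1+nu))
G = 259 / (2*(1+0.31)) = 98.855 GPa = 9.8855e+10 Pa
Step 2: E_line = G*b^2/2
b = 0.208 nm = 2.08e-10 m
E_line = 0.5 * 9.8855e+10 * (2.08e-10)^2 = 2.138e-09 J/m


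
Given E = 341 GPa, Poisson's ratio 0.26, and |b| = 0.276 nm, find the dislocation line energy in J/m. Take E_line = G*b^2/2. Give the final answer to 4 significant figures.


Step 1: G = E / (2*(1+nu))
G = 341 / (2*(1+0.26)) = 135.317 GPa = 1.35317e+11 Pa
Step 2: E_line = G*b^2/2
b = 0.276 nm = 2.76e-10 m
E_line = 0.5 * 1.35317e+11 * (2.76e-10)^2 = 5.154e-09 J/m


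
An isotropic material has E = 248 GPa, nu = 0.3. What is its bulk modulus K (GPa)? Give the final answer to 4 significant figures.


K = E / (3*(1-2*nu))
K = 248 / (3*(1-2*0.3))
K = 206.7 GPa


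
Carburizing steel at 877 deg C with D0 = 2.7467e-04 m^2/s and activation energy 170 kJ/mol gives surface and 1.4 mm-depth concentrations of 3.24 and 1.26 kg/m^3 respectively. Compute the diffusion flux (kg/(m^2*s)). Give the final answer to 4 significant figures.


Step 1: D = D0 * exp(-Qd/(R*T))
T = 877 + 273.15 = 1150.15 K
D = 2.7467e-04 * exp(-170e3 / (8.314 * 1150.15)) = 5.22272e-12 m^2/s
Step 2: J = D * (C1 - C2) / dx
J = 5.22272e-12 * (3.24 - 1.26) / 1.4e-03
J = 7.386e-09 kg/(m^2*s)


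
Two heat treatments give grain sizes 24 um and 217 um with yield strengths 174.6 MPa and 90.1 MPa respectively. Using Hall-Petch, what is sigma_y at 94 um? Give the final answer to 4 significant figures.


sigma_y = sigma0 + k / sqrt(d)
1/sqrt(d1) = 1/sqrt(2.4e-05) = 204.124;  1/sqrt(d2) = 67.8844
k = (sigma1 - sigma2) / (1/sqrt(d1) - 1/sqrt(d2)) = (174.6 - 90.1) / (204.124 - 67.8844) = 0.62023 MPa*m^0.5
sigma0 = sigma1 - k/sqrt(d1) = 174.6 - 0.62023*204.124 = 47.996 MPa
sigma_y(d3) = 47.996 + 0.62023 / sqrt(9.4e-05) = 112 MPa


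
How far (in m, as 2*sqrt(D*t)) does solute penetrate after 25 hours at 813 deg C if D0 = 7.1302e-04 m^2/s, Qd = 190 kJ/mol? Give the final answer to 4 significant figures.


Step 1: D = D0 * exp(-Qd/(R*T))
T = 1086.15 K
D = 7.1302e-04 * exp(-190e3 / (8.314 * 1086.15)) = 5.1925e-13 m^2/s
Step 2: L = 2*sqrt(D*t)
t = 25 h = 90000 s
L = 2*sqrt(5.1925e-13 * 90000) = 4.324e-04 m


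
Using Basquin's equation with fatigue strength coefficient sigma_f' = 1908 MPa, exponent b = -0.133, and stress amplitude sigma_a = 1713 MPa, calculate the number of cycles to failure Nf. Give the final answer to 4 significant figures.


sigma_a = sigma_f' * (2*Nf)^b
2*Nf = (sigma_a / sigma_f')^(1/b)
2*Nf = (1713 / 1908)^(1/-0.133)
2*Nf = 2.24925
Nf = 1.125 cycles


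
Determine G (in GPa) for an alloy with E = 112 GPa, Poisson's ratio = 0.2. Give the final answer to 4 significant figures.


G = E / (2*(1+nu))
G = 112 / (2*(1+0.2))
G = 46.67 GPa


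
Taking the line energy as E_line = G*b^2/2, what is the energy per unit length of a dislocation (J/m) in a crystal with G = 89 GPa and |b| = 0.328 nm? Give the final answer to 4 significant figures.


E = G*b^2/2
b = 0.328 nm = 3.28e-10 m
G = 89 GPa = 8.9e+10 Pa
E = 0.5 * 8.9e+10 * (3.28e-10)^2
E = 4.787e-09 J/m


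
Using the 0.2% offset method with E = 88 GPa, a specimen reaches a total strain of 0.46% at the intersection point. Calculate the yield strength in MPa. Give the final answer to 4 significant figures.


Offset strain = 0.002
Elastic strain at yield = total_strain - offset = 4.6e-03 - 0.002 = 2.6e-03
sigma_y = E * elastic_strain = 88000 * 2.6e-03
sigma_y = 228.8 MPa


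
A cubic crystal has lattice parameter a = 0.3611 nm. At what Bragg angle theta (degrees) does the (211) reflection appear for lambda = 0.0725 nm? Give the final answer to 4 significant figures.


d = a / sqrt(h^2+k^2+l^2)
d = 0.3611 / sqrt(6) = 0.147418 nm
lambda = 2*d*sin(theta)  =>  sin(theta) = lambda / (2*d)
sin(theta) = 0.0725 / (2 * 0.147418) = 0.245899
theta = 14.23 deg


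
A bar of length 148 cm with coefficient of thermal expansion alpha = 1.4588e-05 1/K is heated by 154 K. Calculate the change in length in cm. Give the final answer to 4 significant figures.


dL = L0 * alpha * dT
dL = 148 * 1.4588e-05 * 154
dL = 0.3325 cm


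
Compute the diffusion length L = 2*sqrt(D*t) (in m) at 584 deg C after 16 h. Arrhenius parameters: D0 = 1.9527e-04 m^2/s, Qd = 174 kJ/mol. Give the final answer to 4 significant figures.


Step 1: D = D0 * exp(-Qd/(R*T))
T = 857.15 K
D = 1.9527e-04 * exp(-174e3 / (8.314 * 857.15)) = 4.86081e-15 m^2/s
Step 2: L = 2*sqrt(D*t)
t = 16 h = 57600 s
L = 2*sqrt(4.86081e-15 * 57600) = 3.347e-05 m


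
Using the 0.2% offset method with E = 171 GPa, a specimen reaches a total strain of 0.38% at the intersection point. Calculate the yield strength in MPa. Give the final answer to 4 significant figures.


Offset strain = 0.002
Elastic strain at yield = total_strain - offset = 3.8e-03 - 0.002 = 1.8e-03
sigma_y = E * elastic_strain = 171000 * 1.8e-03
sigma_y = 307.8 MPa


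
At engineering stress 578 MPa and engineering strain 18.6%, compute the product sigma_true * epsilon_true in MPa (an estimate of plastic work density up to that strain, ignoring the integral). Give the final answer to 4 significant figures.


sigma_true = sigma_eng * (1 + epsilon_eng)
sigma_true = 578 * (1 + 0.186) = 685.508 MPa
epsilon_true = ln(1 + epsilon_eng)
epsilon_true = ln(1 + 0.186) = 0.170586
sigma_true * epsilon_true = 685.508 * 0.170586 = 116.9 MPa


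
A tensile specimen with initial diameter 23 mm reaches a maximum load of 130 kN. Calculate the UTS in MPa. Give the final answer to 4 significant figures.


A0 = pi*(d/2)^2 = pi*(23/2)^2 = 415.476 mm^2
UTS = F_max / A0 = 130*1000 / 415.476
UTS = 312.9 MPa


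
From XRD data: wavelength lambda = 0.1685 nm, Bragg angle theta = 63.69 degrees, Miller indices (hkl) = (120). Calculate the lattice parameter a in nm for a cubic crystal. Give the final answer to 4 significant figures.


d = lambda / (2*sin(theta))
d = 0.1685 / (2*sin(63.69 deg))
d = 0.0939861 nm
a = d * sqrt(h^2+k^2+l^2) = 0.0939861 * sqrt(5)
a = 0.2102 nm


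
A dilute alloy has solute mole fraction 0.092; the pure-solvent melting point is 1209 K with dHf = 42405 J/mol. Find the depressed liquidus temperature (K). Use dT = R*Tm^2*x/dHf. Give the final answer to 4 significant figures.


dT = R*Tm^2*x / dHf
dT = 8.314 * 1209^2 * 0.092 / 42405
dT = 26.3653 K
T_new = 1209 - 26.3653 = 1183 K


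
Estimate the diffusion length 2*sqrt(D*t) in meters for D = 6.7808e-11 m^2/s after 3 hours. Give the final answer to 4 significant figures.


t = 3 hr = 10800 s
Diffusion length = 2*sqrt(D*t)
= 2*sqrt(6.7808e-11 * 10800)
= 1.712e-03 m


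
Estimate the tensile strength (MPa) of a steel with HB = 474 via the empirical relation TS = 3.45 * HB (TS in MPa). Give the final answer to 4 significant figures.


TS (MPa) = 3.45 * HB
TS = 3.45 * 474
TS = 1635 MPa


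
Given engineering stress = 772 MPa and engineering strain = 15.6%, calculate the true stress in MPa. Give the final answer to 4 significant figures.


sigma_true = sigma_eng * (1 + epsilon_eng)
sigma_true = 772 * (1 + 0.156)
sigma_true = 892.4 MPa


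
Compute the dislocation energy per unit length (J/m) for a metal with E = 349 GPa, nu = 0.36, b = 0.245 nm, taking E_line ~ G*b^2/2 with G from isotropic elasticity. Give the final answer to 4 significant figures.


Step 1: G = E / (2*(1+nu))
G = 349 / (2*(1+0.36)) = 128.309 GPa = 1.28309e+11 Pa
Step 2: E_line = G*b^2/2
b = 0.245 nm = 2.45e-10 m
E_line = 0.5 * 1.28309e+11 * (2.45e-10)^2 = 3.851e-09 J/m


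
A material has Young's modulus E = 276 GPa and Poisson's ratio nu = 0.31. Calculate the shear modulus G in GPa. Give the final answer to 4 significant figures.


G = E / (2*(1+nu))
G = 276 / (2*(1+0.31))
G = 105.3 GPa


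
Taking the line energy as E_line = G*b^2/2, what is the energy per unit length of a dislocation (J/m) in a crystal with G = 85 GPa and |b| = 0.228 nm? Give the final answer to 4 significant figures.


E = G*b^2/2
b = 0.228 nm = 2.28e-10 m
G = 85 GPa = 8.5e+10 Pa
E = 0.5 * 8.5e+10 * (2.28e-10)^2
E = 2.209e-09 J/m


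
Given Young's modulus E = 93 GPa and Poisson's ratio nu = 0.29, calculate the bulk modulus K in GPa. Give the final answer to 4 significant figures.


K = E / (3*(1-2*nu))
K = 93 / (3*(1-2*0.29))
K = 73.81 GPa


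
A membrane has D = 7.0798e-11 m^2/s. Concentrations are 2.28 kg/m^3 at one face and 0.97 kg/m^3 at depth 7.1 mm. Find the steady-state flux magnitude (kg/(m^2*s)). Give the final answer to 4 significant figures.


J = -D * (dC/dx) = D * (C1 - C2) / dx
J = 7.0798e-11 * (2.28 - 0.97) / 7.1e-03
J = 1.306e-08 kg/(m^2*s)


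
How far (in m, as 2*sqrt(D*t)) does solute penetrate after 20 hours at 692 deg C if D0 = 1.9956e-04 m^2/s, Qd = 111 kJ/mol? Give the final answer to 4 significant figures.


Step 1: D = D0 * exp(-Qd/(R*T))
T = 965.15 K
D = 1.9956e-04 * exp(-111e3 / (8.314 * 965.15)) = 1.96089e-10 m^2/s
Step 2: L = 2*sqrt(D*t)
t = 20 h = 72000 s
L = 2*sqrt(1.96089e-10 * 72000) = 7.515e-03 m


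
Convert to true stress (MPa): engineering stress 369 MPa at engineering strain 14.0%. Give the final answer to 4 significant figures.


sigma_true = sigma_eng * (1 + epsilon_eng)
sigma_true = 369 * (1 + 0.14)
sigma_true = 420.7 MPa


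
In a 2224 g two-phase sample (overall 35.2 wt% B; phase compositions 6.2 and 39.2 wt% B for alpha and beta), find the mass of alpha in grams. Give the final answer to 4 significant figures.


f_alpha = (C_beta - C0) / (C_beta - C_alpha)
f_alpha = (39.2 - 35.2) / (39.2 - 6.2) = 0.121212
m_alpha = f_alpha * m_total = 0.121212 * 2224 = 269.6 g


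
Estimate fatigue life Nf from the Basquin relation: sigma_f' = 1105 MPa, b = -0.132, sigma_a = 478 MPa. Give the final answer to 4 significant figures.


sigma_a = sigma_f' * (2*Nf)^b
2*Nf = (sigma_a / sigma_f')^(1/b)
2*Nf = (478 / 1105)^(1/-0.132)
2*Nf = 571.582
Nf = 285.8 cycles


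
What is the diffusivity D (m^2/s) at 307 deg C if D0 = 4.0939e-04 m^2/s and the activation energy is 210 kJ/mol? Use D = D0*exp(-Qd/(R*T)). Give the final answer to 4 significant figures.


D = D0 * exp(-Qd / (R*T))
T = 580.15 K
D = 4.0939e-04 * exp(-210e3 / (8.314 * 580.15))
D = 5.056e-23 m^2/s


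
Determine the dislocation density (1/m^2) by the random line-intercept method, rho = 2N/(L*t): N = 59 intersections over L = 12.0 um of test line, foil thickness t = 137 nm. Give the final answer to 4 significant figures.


rho = 2N / (L * t)
L = 12.0 um = 1.2e-05 m, t = 137 nm = 1.37e-07 m
rho = 2 * 59 / (1.2e-05 * 1.37e-07)
rho = 7.178e+13 1/m^2


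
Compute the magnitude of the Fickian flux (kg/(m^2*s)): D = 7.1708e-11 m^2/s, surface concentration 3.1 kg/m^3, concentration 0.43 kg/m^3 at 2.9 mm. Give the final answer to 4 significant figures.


J = -D * (dC/dx) = D * (C1 - C2) / dx
J = 7.1708e-11 * (3.1 - 0.43) / 2.9e-03
J = 6.602e-08 kg/(m^2*s)


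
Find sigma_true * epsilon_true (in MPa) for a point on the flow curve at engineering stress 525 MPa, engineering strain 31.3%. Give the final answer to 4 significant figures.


sigma_true = sigma_eng * (1 + epsilon_eng)
sigma_true = 525 * (1 + 0.313) = 689.325 MPa
epsilon_true = ln(1 + epsilon_eng)
epsilon_true = ln(1 + 0.313) = 0.272315
sigma_true * epsilon_true = 689.325 * 0.272315 = 187.7 MPa


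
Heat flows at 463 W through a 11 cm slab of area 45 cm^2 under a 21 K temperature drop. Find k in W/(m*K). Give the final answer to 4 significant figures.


k = Q*L / (A*dT)
L = 0.11 m, A = 4.5e-03 m^2
k = 463 * 0.11 / (4.5e-03 * 21)
k = 538.9 W/(m*K)


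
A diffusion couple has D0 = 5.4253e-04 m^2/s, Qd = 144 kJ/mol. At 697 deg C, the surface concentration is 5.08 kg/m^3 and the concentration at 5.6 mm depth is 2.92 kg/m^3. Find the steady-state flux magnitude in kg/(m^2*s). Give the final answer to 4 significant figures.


Step 1: D = D0 * exp(-Qd/(R*T))
T = 697 + 273.15 = 970.15 K
D = 5.4253e-04 * exp(-144e3 / (8.314 * 970.15)) = 9.57022e-12 m^2/s
Step 2: J = D * (C1 - C2) / dx
J = 9.57022e-12 * (5.08 - 2.92) / 5.6e-03
J = 3.691e-09 kg/(m^2*s)


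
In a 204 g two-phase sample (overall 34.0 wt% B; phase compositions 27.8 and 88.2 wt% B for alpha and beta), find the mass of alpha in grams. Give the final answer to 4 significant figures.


f_alpha = (C_beta - C0) / (C_beta - C_alpha)
f_alpha = (88.2 - 34.0) / (88.2 - 27.8) = 0.897351
m_alpha = f_alpha * m_total = 0.897351 * 204 = 183.1 g


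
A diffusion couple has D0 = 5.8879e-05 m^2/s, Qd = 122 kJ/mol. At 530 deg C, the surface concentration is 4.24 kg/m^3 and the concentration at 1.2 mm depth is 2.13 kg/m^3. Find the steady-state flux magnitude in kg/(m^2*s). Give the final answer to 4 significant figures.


Step 1: D = D0 * exp(-Qd/(R*T))
T = 530 + 273.15 = 803.15 K
D = 5.8879e-05 * exp(-122e3 / (8.314 * 803.15)) = 6.84122e-13 m^2/s
Step 2: J = D * (C1 - C2) / dx
J = 6.84122e-13 * (4.24 - 2.13) / 1.2e-03
J = 1.203e-09 kg/(m^2*s)
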